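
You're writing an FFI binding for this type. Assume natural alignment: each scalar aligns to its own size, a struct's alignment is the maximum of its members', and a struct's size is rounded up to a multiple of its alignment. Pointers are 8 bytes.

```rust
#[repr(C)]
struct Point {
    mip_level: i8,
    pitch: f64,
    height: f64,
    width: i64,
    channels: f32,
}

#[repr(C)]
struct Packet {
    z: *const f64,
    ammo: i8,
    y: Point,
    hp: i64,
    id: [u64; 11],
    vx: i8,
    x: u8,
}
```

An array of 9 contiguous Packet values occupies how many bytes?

1440

Point: 0..1  mip_level  (1B, 1-aligned); 1..8  -- padding (7B); 8..16  pitch  (8B, 8-aligned); 16..24  height  (8B, 8-aligned); 24..32  width  (8B, 8-aligned); 32..36  channels  (4B, 4-aligned); 36..40  -- tail padding (4B); sizeof = 40, alignof = 8
0..8  z  (8B, 8-aligned)
8..9  ammo  (1B, 1-aligned)
9..16  -- padding (7B)
16..56  y  (40B, 8-aligned)
56..64  hp  (8B, 8-aligned)
64..152  id  (88B, 8-aligned)
152..153  vx  (1B, 1-aligned)
153..154  x  (1B, 1-aligned)
154..160  -- tail padding (6B)
sizeof = 160, alignof = 8
array of 9: 9 × 160 = 1440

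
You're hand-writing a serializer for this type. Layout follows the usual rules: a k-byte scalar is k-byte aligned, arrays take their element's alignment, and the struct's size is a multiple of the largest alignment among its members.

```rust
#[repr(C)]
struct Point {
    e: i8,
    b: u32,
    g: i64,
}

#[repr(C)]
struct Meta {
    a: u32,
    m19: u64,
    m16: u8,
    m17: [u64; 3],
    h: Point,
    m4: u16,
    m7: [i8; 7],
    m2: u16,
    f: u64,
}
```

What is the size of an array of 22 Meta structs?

1936

Point: e at 0 (size 1, align 1) → ends 1; pad 3 to align 4 for b; b at 4 (size 4, align 4) → ends 8; g at 8 (size 8, align 8) → ends 16; total 16 bytes, alignment 8
a at 0 (size 4, align 4) → ends 4
pad 4 to align 8 for m19
m19 at 8 (size 8, align 8) → ends 16
m16 at 16 (size 1, align 1) → ends 17
pad 7 to align 8 for m17
m17 at 24 (size 24, align 8) → ends 48
h at 48 (size 16, align 8) → ends 64
m4 at 64 (size 2, align 2) → ends 66
m7 at 66 (size 7, align 1) → ends 73
pad 1 to align 2 for m2
m2 at 74 (size 2, align 2) → ends 76
pad 4 to align 8 for f
f at 80 (size 8, align 8) → ends 88
total 88 bytes, alignment 8
array of 22: 22 × 88 = 1936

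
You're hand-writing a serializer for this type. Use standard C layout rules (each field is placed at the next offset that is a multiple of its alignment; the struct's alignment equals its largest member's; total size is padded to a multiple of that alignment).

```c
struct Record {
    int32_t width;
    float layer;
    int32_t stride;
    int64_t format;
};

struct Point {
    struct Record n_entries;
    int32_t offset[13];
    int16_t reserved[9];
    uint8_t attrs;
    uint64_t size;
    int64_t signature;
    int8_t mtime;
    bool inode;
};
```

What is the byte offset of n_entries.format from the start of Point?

16

Record: 0..4  width  (4B, 4-aligned); 4..8  layer  (4B, 4-aligned); 8..12  stride  (4B, 4-aligned); 12..16  -- padding (4B); 16..24  format  (8B, 8-aligned); sizeof = 24, alignof = 8
0..24  n_entries  (24B, 8-aligned)
within Record: format at 16
0 + 16 = 16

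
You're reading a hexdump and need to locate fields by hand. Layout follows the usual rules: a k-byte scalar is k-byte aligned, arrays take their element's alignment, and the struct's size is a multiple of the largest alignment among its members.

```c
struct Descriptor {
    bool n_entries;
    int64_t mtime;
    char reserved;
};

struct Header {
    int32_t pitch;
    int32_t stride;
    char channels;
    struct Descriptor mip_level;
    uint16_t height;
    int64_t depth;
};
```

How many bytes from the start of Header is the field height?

40

Descriptor: 0..1  n_entries  (1B, 1-aligned); 1..8  -- padding (7B); 8..16  mtime  (8B, 8-aligned); 16..17  reserved  (1B, 1-aligned); 17..24  -- tail padding (7B); sizeof = 24, alignof = 8
0..4  pitch  (4B, 4-aligned)
4..8  stride  (4B, 4-aligned)
8..9  channels  (1B, 1-aligned)
9..16  -- padding (7B)
16..40  mip_level  (24B, 8-aligned)
40..42  height  (2B, 2-aligned)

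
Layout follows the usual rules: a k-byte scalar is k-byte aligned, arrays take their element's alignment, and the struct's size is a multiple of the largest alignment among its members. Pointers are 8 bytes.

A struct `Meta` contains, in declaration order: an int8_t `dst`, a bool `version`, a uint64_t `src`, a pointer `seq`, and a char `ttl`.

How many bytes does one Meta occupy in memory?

@0: dst [1B, align 1] → 1
@1: version [1B, align 1] → 2
+6 pad (align 8)
@8: src [8B, align 8] → 16
@16: seq [8B, align 8] → 24
@24: ttl [1B, align 1] → 25
+7 tail pad (align 8)
size 32, align 8

32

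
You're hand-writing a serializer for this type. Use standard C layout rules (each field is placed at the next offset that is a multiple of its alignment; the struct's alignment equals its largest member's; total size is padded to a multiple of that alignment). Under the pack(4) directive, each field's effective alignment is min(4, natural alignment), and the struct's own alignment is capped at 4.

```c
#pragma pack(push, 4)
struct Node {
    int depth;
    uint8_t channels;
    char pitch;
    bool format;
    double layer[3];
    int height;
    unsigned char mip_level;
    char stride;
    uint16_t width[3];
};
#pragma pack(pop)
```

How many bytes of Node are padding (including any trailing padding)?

1

@0: depth [4B, align 4] → 4
@4: channels [1B, align 1] → 5
@5: pitch [1B, align 1] → 6
@6: format [1B, align 1] → 7
+1 pad (align 4)
@8: layer [24B, align 4] → 32
@32: height [4B, align 4] → 36
@36: mip_level [1B, align 1] → 37
@37: stride [1B, align 1] → 38
@38: width [6B, align 2] → 44
size 44, align 4
data bytes 43, size 44 → padding 1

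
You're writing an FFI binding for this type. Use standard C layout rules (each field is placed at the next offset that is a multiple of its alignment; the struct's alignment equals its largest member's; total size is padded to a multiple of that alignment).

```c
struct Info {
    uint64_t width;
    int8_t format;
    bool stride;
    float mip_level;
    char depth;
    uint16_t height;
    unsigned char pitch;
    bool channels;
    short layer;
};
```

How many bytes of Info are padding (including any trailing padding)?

@0: width [8B, align 8] → 8
@8: format [1B, align 1] → 9
@9: stride [1B, align 1] → 10
+2 pad (align 4)
@12: mip_level [4B, align 4] → 16
@16: depth [1B, align 1] → 17
+1 pad (align 2)
@18: height [2B, align 2] → 20
@20: pitch [1B, align 1] → 21
@21: channels [1B, align 1] → 22
@22: layer [2B, align 2] → 24
size 24, align 8
data bytes 21, size 24 → padding 3

3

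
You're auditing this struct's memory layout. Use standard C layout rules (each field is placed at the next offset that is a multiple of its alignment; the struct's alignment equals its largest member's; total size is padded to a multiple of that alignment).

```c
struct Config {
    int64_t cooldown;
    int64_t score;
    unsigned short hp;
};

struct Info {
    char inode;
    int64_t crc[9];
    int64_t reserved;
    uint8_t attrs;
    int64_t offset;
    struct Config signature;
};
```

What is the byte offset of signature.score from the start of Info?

112

Config: @0: cooldown [8B, align 8] → 8; @8: score [8B, align 8] → 16; @16: hp [2B, align 2] → 18; +6 tail pad (align 8); size 24, align 8
@0: inode [1B, align 1] → 1
+7 pad (align 8)
@8: crc [72B, align 8] → 80
@80: reserved [8B, align 8] → 88
@88: attrs [1B, align 1] → 89
+7 pad (align 8)
@96: offset [8B, align 8] → 104
@104: signature [24B, align 8] → 128
within Config: score at 8
104 + 8 = 112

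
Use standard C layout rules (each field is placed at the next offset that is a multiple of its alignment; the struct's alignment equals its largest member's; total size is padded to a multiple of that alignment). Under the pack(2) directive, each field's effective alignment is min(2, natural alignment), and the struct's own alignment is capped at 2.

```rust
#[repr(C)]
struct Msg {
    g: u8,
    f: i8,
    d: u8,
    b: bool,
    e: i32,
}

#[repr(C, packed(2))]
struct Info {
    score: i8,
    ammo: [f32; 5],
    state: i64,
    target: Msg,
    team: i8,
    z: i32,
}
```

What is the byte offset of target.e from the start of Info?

34

Msg: 0..1  g  (1B, 1-aligned); 1..2  f  (1B, 1-aligned); 2..3  d  (1B, 1-aligned); 3..4  b  (1B, 1-aligned); 4..8  e  (4B, 4-aligned); sizeof = 8, alignof = 4
0..1  score  (1B, 1-aligned)
1..2  -- padding (1B)
2..22  ammo  (20B, 2-aligned)
22..30  state  (8B, 2-aligned)
30..38  target  (8B, 2-aligned)
within Msg: e at 4
30 + 4 = 34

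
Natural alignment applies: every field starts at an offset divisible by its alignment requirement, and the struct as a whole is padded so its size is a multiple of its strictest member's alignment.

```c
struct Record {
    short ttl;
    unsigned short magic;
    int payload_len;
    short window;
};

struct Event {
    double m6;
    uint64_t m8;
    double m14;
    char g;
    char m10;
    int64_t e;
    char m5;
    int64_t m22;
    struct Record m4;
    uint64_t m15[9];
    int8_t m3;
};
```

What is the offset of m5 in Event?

40

Record: @0: ttl [2B, align 2] → 2; @2: magic [2B, align 2] → 4; @4: payload_len [4B, align 4] → 8; @8: window [2B, align 2] → 10; +2 tail pad (align 4); size 12, align 4
@0: m6 [8B, align 8] → 8
@8: m8 [8B, align 8] → 16
@16: m14 [8B, align 8] → 24
@24: g [1B, align 1] → 25
@25: m10 [1B, align 1] → 26
+6 pad (align 8)
@32: e [8B, align 8] → 40
@40: m5 [1B, align 1] → 41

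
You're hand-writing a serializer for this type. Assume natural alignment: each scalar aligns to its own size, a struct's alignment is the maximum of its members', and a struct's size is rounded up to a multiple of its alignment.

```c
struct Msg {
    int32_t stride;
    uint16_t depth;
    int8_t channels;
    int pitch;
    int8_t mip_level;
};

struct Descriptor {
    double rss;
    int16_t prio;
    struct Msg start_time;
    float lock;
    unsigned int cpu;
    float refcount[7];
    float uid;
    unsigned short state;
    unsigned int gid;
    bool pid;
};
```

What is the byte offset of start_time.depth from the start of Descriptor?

Msg: @0: stride [4B, align 4] → 4; @4: depth [2B, align 2] → 6; @6: channels [1B, align 1] → 7; +1 pad (align 4); @8: pitch [4B, align 4] → 12; @12: mip_level [1B, align 1] → 13; +3 tail pad (align 4); size 16, align 4
@0: rss [8B, align 8] → 8
@8: prio [2B, align 2] → 10
+2 pad (align 4)
@12: start_time [16B, align 4] → 28
within Msg: depth at 4
12 + 4 = 16

16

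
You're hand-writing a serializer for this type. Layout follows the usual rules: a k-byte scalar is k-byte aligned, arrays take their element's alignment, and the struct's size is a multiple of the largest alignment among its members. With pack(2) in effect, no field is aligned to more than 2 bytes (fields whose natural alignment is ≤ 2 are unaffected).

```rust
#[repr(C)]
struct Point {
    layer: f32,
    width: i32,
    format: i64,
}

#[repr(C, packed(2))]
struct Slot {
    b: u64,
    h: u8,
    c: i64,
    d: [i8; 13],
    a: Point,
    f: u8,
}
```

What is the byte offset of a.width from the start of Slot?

Point: @0: layer [4B, align 4] → 4; @4: width [4B, align 4] → 8; @8: format [8B, align 8] → 16; size 16, align 8
@0: b [8B, align 2] → 8
@8: h [1B, align 1] → 9
+1 pad (align 2)
@10: c [8B, align 2] → 18
@18: d [13B, align 1] → 31
+1 pad (align 2)
@32: a [16B, align 2] → 48
within Point: width at 4
32 + 4 = 36

36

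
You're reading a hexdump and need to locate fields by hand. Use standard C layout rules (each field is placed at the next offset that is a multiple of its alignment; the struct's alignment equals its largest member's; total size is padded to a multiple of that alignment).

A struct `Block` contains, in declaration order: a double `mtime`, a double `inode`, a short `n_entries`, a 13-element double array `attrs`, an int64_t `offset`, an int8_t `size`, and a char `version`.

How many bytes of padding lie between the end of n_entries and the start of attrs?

@0: mtime [8B, align 8] → 8
@8: inode [8B, align 8] → 16
@16: n_entries [2B, align 2] → 18
+6 pad (align 8)
@24: attrs [104B, align 8] → 128

6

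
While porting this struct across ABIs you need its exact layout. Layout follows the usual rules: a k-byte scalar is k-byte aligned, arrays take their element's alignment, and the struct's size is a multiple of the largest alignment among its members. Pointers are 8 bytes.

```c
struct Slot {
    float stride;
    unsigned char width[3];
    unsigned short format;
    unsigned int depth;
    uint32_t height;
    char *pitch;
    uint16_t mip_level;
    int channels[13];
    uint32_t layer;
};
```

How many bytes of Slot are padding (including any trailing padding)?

@0: stride [4B, align 4] → 4
@4: width [3B, align 1] → 7
+1 pad (align 2)
@8: format [2B, align 2] → 10
+2 pad (align 4)
@12: depth [4B, align 4] → 16
@16: height [4B, align 4] → 20
+4 pad (align 8)
@24: pitch [8B, align 8] → 32
@32: mip_level [2B, align 2] → 34
+2 pad (align 4)
@36: channels [52B, align 4] → 88
@88: layer [4B, align 4] → 92
+4 tail pad (align 8)
size 96, align 8
data bytes 83, size 96 → padding 13

13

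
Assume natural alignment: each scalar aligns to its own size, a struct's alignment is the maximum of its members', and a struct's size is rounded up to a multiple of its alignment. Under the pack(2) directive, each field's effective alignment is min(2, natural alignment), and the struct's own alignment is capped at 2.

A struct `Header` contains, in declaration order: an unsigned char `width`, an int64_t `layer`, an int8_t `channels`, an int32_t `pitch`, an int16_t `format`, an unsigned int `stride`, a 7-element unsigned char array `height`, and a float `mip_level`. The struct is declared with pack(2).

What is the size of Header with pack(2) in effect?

34

0..1  width  (1B, 1-aligned)
1..2  -- padding (1B)
2..10  layer  (8B, 2-aligned)
10..11  channels  (1B, 1-aligned)
11..12  -- padding (1B)
12..16  pitch  (4B, 2-aligned)
16..18  format  (2B, 2-aligned)
18..22  stride  (4B, 2-aligned)
22..29  height  (7B, 1-aligned)
29..30  -- padding (1B)
30..34  mip_level  (4B, 2-aligned)
sizeof = 34, alignof = 2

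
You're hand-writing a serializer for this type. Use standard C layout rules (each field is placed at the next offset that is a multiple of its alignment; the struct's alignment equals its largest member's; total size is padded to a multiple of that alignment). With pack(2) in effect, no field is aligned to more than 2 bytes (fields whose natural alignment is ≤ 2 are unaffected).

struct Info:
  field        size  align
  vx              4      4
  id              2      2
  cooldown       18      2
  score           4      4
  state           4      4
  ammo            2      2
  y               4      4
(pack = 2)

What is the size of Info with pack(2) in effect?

vx at 0 (size 4, align 2) → ends 4
id at 4 (size 2, align 2) → ends 6
cooldown at 6 (size 18, align 2) → ends 24
score at 24 (size 4, align 2) → ends 28
state at 28 (size 4, align 2) → ends 32
ammo at 32 (size 2, align 2) → ends 34
y at 34 (size 4, align 2) → ends 38
total 38 bytes, alignment 2

38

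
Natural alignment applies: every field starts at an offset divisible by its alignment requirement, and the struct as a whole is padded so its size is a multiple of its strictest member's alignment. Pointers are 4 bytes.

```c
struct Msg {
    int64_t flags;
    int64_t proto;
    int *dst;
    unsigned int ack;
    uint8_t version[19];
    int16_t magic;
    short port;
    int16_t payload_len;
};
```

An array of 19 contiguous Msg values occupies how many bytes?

1064

flags at 0 (size 8, align 8) → ends 8
proto at 8 (size 8, align 8) → ends 16
dst at 16 (size 4, align 4) → ends 20
ack at 20 (size 4, align 4) → ends 24
version at 24 (size 19, align 1) → ends 43
pad 1 to align 2 for magic
magic at 44 (size 2, align 2) → ends 46
port at 46 (size 2, align 2) → ends 48
payload_len at 48 (size 2, align 2) → ends 50
tail pad 6 to reach multiple of 8
total 56 bytes, alignment 8
array of 19: 19 × 56 = 1064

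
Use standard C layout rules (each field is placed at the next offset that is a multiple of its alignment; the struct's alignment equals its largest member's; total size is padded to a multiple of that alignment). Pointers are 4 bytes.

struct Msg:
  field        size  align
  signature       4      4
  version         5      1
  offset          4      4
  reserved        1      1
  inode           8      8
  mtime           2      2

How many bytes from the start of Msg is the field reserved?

signature at 0 (size 4, align 4) → ends 4
version at 4 (size 5, align 1) → ends 9
pad 3 to align 4 for offset
offset at 12 (size 4, align 4) → ends 16
reserved at 16 (size 1, align 1) → ends 17

16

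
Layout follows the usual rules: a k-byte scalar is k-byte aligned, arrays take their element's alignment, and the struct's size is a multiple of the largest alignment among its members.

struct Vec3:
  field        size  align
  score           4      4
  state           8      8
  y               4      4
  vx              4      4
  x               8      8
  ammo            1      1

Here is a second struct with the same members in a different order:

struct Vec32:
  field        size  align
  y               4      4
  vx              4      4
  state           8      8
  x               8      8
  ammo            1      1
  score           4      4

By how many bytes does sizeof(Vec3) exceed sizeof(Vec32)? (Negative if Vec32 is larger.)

8

@0: score [4B, align 4] → 4
+4 pad (align 8)
@8: state [8B, align 8] → 16
@16: y [4B, align 4] → 20
@20: vx [4B, align 4] → 24
@24: x [8B, align 8] → 32
@32: ammo [1B, align 1] → 33
+7 tail pad (align 8)
size 40, align 8
— Vec32 —
@0: y [4B, align 4] → 4
@4: vx [4B, align 4] → 8
@8: state [8B, align 8] → 16
@16: x [8B, align 8] → 24
@24: ammo [1B, align 1] → 25
+3 pad (align 4)
@28: score [4B, align 4] → 32
size 32, align 8
40 − 32 = 8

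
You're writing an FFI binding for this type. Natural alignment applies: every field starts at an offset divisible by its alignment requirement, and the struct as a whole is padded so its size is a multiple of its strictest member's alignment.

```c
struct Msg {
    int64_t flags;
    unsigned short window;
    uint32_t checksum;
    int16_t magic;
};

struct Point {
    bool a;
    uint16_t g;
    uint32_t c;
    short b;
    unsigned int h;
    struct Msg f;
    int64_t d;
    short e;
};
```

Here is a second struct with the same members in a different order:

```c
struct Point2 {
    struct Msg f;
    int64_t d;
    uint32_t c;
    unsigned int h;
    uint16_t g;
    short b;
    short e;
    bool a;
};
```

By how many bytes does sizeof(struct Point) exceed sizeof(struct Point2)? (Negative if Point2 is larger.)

Msg: flags at 0 (size 8, align 8) → ends 8; window at 8 (size 2, align 2) → ends 10; pad 2 to align 4 for checksum; checksum at 12 (size 4, align 4) → ends 16; magic at 16 (size 2, align 2) → ends 18; tail pad 6 to reach multiple of 8; total 24 bytes, alignment 8
a at 0 (size 1, align 1) → ends 1
pad 1 to align 2 for g
g at 2 (size 2, align 2) → ends 4
c at 4 (size 4, align 4) → ends 8
b at 8 (size 2, align 2) → ends 10
pad 2 to align 4 for h
h at 12 (size 4, align 4) → ends 16
f at 16 (size 24, align 8) → ends 40
d at 40 (size 8, align 8) → ends 48
e at 48 (size 2, align 2) → ends 50
tail pad 6 to reach multiple of 8
total 56 bytes, alignment 8
— Point2 —
f at 0 (size 24, align 8) → ends 24
d at 24 (size 8, align 8) → ends 32
c at 32 (size 4, align 4) → ends 36
h at 36 (size 4, align 4) → ends 40
g at 40 (size 2, align 2) → ends 42
b at 42 (size 2, align 2) → ends 44
e at 44 (size 2, align 2) → ends 46
a at 46 (size 1, align 1) → ends 47
tail pad 1 to reach multiple of 8
total 48 bytes, alignment 8
56 − 48 = 8

8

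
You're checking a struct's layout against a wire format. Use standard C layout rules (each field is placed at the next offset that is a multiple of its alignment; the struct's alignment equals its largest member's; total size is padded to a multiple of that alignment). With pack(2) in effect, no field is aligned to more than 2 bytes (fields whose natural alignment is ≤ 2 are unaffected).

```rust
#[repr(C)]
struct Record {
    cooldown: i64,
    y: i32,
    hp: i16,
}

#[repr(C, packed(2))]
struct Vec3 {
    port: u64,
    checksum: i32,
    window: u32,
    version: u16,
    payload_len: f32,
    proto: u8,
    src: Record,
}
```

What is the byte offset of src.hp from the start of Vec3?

36

Record: @0: cooldown [8B, align 8] → 8; @8: y [4B, align 4] → 12; @12: hp [2B, align 2] → 14; +2 tail pad (align 8); size 16, align 8
@0: port [8B, align 2] → 8
@8: checksum [4B, align 2] → 12
@12: window [4B, align 2] → 16
@16: version [2B, align 2] → 18
@18: payload_len [4B, align 2] → 22
@22: proto [1B, align 1] → 23
+1 pad (align 2)
@24: src [16B, align 2] → 40
within Record: hp at 12
24 + 12 = 36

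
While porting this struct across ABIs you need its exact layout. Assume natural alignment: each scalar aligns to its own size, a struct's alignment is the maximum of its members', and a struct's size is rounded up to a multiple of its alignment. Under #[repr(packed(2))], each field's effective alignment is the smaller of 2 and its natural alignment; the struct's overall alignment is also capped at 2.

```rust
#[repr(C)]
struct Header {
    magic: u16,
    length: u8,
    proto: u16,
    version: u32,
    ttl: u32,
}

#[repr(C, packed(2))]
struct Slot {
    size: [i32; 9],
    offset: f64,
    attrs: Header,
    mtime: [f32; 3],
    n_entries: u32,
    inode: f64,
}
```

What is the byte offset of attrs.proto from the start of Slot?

Header: @0: magic [2B, align 2] → 2; @2: length [1B, align 1] → 3; +1 pad (align 2); @4: proto [2B, align 2] → 6; +2 pad (align 4); @8: version [4B, align 4] → 12; @12: ttl [4B, align 4] → 16; size 16, align 4
@0: size [36B, align 2] → 36
@36: offset [8B, align 2] → 44
@44: attrs [16B, align 2] → 60
within Header: proto at 4
44 + 4 = 48

48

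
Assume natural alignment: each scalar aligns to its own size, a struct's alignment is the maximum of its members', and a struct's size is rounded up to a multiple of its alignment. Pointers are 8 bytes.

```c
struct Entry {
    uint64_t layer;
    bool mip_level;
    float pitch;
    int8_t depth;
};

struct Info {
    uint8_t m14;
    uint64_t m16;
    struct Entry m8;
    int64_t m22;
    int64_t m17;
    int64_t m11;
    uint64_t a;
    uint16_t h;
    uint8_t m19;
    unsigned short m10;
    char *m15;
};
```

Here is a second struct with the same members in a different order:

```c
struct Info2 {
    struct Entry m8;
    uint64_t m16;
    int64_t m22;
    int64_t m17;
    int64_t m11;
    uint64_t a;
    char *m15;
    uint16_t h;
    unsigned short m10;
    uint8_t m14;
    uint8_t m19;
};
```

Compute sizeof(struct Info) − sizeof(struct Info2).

8

Entry: layer at 0 (size 8, align 8) → ends 8; mip_level at 8 (size 1, align 1) → ends 9; pad 3 to align 4 for pitch; pitch at 12 (size 4, align 4) → ends 16; depth at 16 (size 1, align 1) → ends 17; tail pad 7 to reach multiple of 8; total 24 bytes, alignment 8
m14 at 0 (size 1, align 1) → ends 1
pad 7 to align 8 for m16
m16 at 8 (size 8, align 8) → ends 16
m8 at 16 (size 24, align 8) → ends 40
m22 at 40 (size 8, align 8) → ends 48
m17 at 48 (size 8, align 8) → ends 56
m11 at 56 (size 8, align 8) → ends 64
a at 64 (size 8, align 8) → ends 72
h at 72 (size 2, align 2) → ends 74
m19 at 74 (size 1, align 1) → ends 75
pad 1 to align 2 for m10
m10 at 76 (size 2, align 2) → ends 78
pad 2 to align 8 for m15
m15 at 80 (size 8, align 8) → ends 88
total 88 bytes, alignment 8
— Info2 —
m8 at 0 (size 24, align 8) → ends 24
m16 at 24 (size 8, align 8) → ends 32
m22 at 32 (size 8, align 8) → ends 40
m17 at 40 (size 8, align 8) → ends 48
m11 at 48 (size 8, align 8) → ends 56
a at 56 (size 8, align 8) → ends 64
m15 at 64 (size 8, align 8) → ends 72
h at 72 (size 2, align 2) → ends 74
m10 at 74 (size 2, align 2) → ends 76
m14 at 76 (size 1, align 1) → ends 77
m19 at 77 (size 1, align 1) → ends 78
tail pad 2 to reach multiple of 8
total 80 bytes, alignment 8
88 − 80 = 8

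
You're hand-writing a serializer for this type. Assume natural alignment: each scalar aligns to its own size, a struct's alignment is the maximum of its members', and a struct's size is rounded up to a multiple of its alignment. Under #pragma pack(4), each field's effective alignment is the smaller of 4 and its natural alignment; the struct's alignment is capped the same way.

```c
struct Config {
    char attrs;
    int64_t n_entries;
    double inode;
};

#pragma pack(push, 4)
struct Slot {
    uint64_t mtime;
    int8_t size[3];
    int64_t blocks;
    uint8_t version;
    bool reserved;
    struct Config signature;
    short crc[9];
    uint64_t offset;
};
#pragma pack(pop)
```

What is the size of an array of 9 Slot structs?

684

Config: 0..1  attrs  (1B, 1-aligned); 1..8  -- padding (7B); 8..16  n_entries  (8B, 8-aligned); 16..24  inode  (8B, 8-aligned); sizeof = 24, alignof = 8
0..8  mtime  (8B, 4-aligned)
8..11  size  (3B, 1-aligned)
11..12  -- padding (1B)
12..20  blocks  (8B, 4-aligned)
20..21  version  (1B, 1-aligned)
21..22  reserved  (1B, 1-aligned)
22..24  -- padding (2B)
24..48  signature  (24B, 4-aligned)
48..66  crc  (18B, 2-aligned)
66..68  -- padding (2B)
68..76  offset  (8B, 4-aligned)
sizeof = 76, alignof = 4
array of 9: 9 × 76 = 684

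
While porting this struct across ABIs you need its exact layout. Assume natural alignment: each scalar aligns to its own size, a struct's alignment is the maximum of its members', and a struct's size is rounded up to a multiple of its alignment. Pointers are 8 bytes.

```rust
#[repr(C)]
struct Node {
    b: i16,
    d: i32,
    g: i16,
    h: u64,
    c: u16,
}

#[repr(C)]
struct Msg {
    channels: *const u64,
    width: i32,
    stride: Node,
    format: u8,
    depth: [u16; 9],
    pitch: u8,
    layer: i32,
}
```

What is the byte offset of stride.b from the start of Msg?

16

Node: b at 0 (size 2, align 2) → ends 2; pad 2 to align 4 for d; d at 4 (size 4, align 4) → ends 8; g at 8 (size 2, align 2) → ends 10; pad 6 to align 8 for h; h at 16 (size 8, align 8) → ends 24; c at 24 (size 2, align 2) → ends 26; tail pad 6 to reach multiple of 8; total 32 bytes, alignment 8
channels at 0 (size 8, align 8) → ends 8
width at 8 (size 4, align 4) → ends 12
pad 4 to align 8 for stride
stride at 16 (size 32, align 8) → ends 48
within Node: b at 0
16 + 0 = 16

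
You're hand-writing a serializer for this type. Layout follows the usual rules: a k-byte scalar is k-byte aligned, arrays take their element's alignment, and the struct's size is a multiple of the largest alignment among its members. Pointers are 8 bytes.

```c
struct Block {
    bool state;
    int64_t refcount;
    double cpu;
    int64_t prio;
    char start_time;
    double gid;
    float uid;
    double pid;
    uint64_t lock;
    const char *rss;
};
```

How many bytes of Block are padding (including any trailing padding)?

0..1  state  (1B, 1-aligned)
1..8  -- padding (7B)
8..16  refcount  (8B, 8-aligned)
16..24  cpu  (8B, 8-aligned)
24..32  prio  (8B, 8-aligned)
32..33  start_time  (1B, 1-aligned)
33..40  -- padding (7B)
40..48  gid  (8B, 8-aligned)
48..52  uid  (4B, 4-aligned)
52..56  -- padding (4B)
56..64  pid  (8B, 8-aligned)
64..72  lock  (8B, 8-aligned)
72..80  rss  (8B, 8-aligned)
sizeof = 80, alignof = 8
data bytes 62, size 80 → padding 18

18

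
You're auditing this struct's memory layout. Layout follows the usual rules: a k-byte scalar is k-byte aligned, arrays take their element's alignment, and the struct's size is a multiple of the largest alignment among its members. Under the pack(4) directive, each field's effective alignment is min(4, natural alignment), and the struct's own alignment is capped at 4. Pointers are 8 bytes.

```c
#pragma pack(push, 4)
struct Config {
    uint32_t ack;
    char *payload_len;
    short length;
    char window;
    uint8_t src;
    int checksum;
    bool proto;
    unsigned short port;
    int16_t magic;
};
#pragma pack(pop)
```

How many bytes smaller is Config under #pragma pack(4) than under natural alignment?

4

natural layout:
  @0: ack [4B, align 4] → 4
  +4 pad (align 8)
  @8: payload_len [8B, align 8] → 16
  @16: length [2B, align 2] → 18
  @18: window [1B, align 1] → 19
  @19: src [1B, align 1] → 20
  @20: checksum [4B, align 4] → 24
  @24: proto [1B, align 1] → 25
  +1 pad (align 2)
  @26: port [2B, align 2] → 28
  @28: magic [2B, align 2] → 30
  +2 tail pad (align 8)
  size 32, align 8
packed(4) layout:
  @0: ack [4B, align 4] → 4
  @4: payload_len [8B, align 4] → 12
  @12: length [2B, align 2] → 14
  @14: window [1B, align 1] → 15
  @15: src [1B, align 1] → 16
  @16: checksum [4B, align 4] → 20
  @20: proto [1B, align 1] → 21
  +1 pad (align 2)
  @22: port [2B, align 2] → 24
  @24: magic [2B, align 2] → 26
  +2 tail pad (align 4)
  size 28, align 4
32 − 28 = 4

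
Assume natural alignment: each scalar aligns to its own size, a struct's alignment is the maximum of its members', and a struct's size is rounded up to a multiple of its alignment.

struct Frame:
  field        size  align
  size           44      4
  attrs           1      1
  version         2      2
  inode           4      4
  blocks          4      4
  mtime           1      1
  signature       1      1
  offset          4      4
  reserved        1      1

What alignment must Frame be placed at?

member alignments: size=4, attrs=1, version=2, inode=4, blocks=4, mtime=1, signature=1, offset=4, reserved=1
max = 4

4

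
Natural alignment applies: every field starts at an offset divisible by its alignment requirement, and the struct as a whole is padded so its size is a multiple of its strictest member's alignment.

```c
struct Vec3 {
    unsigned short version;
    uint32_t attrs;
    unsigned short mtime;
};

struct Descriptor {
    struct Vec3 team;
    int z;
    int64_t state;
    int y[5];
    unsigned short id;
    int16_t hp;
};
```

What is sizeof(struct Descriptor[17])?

Vec3: version at 0 (size 2, align 2) → ends 2; pad 2 to align 4 for attrs; attrs at 4 (size 4, align 4) → ends 8; mtime at 8 (size 2, align 2) → ends 10; tail pad 2 to reach multiple of 4; total 12 bytes, alignment 4
team at 0 (size 12, align 4) → ends 12
z at 12 (size 4, align 4) → ends 16
state at 16 (size 8, align 8) → ends 24
y at 24 (size 20, align 4) → ends 44
id at 44 (size 2, align 2) → ends 46
hp at 46 (size 2, align 2) → ends 48
total 48 bytes, alignment 8
array of 17: 17 × 48 = 816

816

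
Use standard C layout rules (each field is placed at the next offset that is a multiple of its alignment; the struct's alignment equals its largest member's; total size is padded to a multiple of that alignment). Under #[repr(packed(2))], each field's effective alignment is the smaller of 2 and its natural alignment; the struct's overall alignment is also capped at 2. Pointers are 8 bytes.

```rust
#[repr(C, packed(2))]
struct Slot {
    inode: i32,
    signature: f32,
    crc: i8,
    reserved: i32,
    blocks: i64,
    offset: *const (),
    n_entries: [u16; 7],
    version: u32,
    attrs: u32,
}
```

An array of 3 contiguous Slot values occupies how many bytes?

0..4  inode  (4B, 2-aligned)
4..8  signature  (4B, 2-aligned)
8..9  crc  (1B, 1-aligned)
9..10  -- padding (1B)
10..14  reserved  (4B, 2-aligned)
14..22  blocks  (8B, 2-aligned)
22..30  offset  (8B, 2-aligned)
30..44  n_entries  (14B, 2-aligned)
44..48  version  (4B, 2-aligned)
48..52  attrs  (4B, 2-aligned)
sizeof = 52, alignof = 2
array of 3: 3 × 52 = 156

156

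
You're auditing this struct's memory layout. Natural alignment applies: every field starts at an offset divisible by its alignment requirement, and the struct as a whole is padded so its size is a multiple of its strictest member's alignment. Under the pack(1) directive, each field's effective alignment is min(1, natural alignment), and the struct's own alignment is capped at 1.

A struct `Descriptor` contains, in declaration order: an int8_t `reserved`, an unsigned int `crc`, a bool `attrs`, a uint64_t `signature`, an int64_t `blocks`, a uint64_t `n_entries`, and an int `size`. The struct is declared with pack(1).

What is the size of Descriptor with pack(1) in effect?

34

0..1  reserved  (1B, 1-aligned)
1..5  crc  (4B, 1-aligned)
5..6  attrs  (1B, 1-aligned)
6..14  signature  (8B, 1-aligned)
14..22  blocks  (8B, 1-aligned)
22..30  n_entries  (8B, 1-aligned)
30..34  size  (4B, 1-aligned)
sizeof = 34, alignof = 1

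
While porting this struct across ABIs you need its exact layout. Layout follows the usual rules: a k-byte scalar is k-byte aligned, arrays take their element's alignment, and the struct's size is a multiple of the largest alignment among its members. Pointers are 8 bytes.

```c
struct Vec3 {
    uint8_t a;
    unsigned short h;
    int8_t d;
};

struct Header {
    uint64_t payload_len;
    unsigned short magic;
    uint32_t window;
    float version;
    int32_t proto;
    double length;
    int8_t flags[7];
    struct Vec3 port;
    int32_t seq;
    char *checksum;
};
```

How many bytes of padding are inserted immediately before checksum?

Vec3: a at 0 (size 1, align 1) → ends 1; pad 1 to align 2 for h; h at 2 (size 2, align 2) → ends 4; d at 4 (size 1, align 1) → ends 5; tail pad 1 to reach multiple of 2; total 6 bytes, alignment 2
payload_len at 0 (size 8, align 8) → ends 8
magic at 8 (size 2, align 2) → ends 10
pad 2 to align 4 for window
window at 12 (size 4, align 4) → ends 16
version at 16 (size 4, align 4) → ends 20
proto at 20 (size 4, align 4) → ends 24
length at 24 (size 8, align 8) → ends 32
flags at 32 (size 7, align 1) → ends 39
pad 1 to align 2 for port
port at 40 (size 6, align 2) → ends 46
pad 2 to align 4 for seq
seq at 48 (size 4, align 4) → ends 52
pad 4 to align 8 for checksum
checksum at 56 (size 8, align 8) → ends 64

4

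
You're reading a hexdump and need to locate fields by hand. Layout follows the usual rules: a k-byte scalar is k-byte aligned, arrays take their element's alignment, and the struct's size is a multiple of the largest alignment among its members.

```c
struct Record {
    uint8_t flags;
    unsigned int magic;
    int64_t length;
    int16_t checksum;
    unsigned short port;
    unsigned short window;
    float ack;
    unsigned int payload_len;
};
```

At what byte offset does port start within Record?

0..1  flags  (1B, 1-aligned)
1..4  -- padding (3B)
4..8  magic  (4B, 4-aligned)
8..16  length  (8B, 8-aligned)
16..18  checksum  (2B, 2-aligned)
18..20  port  (2B, 2-aligned)

18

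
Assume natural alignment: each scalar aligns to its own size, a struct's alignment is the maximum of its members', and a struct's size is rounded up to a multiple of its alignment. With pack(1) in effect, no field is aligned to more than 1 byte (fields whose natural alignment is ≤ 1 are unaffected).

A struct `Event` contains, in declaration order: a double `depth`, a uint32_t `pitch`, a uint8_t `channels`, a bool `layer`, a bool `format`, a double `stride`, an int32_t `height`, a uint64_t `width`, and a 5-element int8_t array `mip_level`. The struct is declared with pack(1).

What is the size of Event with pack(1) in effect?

@0: depth [8B, align 1] → 8
@8: pitch [4B, align 1] → 12
@12: channels [1B, align 1] → 13
@13: layer [1B, align 1] → 14
@14: format [1B, align 1] → 15
@15: stride [8B, align 1] → 23
@23: height [4B, align 1] → 27
@27: width [8B, align 1] → 35
@35: mip_level [5B, align 1] → 40
size 40, align 1

40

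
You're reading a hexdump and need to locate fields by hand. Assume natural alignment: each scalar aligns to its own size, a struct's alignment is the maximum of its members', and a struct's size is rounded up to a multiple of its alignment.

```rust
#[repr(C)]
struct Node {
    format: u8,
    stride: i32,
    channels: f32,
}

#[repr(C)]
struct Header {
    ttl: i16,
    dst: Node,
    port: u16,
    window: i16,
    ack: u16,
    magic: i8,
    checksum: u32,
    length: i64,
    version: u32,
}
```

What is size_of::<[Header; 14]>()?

672

Node: @0: format [1B, align 1] → 1; +3 pad (align 4); @4: stride [4B, align 4] → 8; @8: channels [4B, align 4] → 12; size 12, align 4
@0: ttl [2B, align 2] → 2
+2 pad (align 4)
@4: dst [12B, align 4] → 16
@16: port [2B, align 2] → 18
@18: window [2B, align 2] → 20
@20: ack [2B, align 2] → 22
@22: magic [1B, align 1] → 23
+1 pad (align 4)
@24: checksum [4B, align 4] → 28
+4 pad (align 8)
@32: length [8B, align 8] → 40
@40: version [4B, align 4] → 44
+4 tail pad (align 8)
size 48, align 8
array of 14: 14 × 48 = 672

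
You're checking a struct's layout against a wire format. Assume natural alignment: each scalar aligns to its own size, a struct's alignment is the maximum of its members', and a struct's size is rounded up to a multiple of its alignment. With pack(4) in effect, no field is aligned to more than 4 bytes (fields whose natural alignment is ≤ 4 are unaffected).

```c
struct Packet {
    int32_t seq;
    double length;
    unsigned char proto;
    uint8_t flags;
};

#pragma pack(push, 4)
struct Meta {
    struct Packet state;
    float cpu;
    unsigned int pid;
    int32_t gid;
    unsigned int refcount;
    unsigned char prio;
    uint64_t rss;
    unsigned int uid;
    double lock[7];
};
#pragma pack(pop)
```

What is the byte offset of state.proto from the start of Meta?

16

Packet: @0: seq [4B, align 4] → 4; +4 pad (align 8); @8: length [8B, align 8] → 16; @16: proto [1B, align 1] → 17; @17: flags [1B, align 1] → 18; +6 tail pad (align 8); size 24, align 8
@0: state [24B, align 4] → 24
within Packet: proto at 16
0 + 16 = 16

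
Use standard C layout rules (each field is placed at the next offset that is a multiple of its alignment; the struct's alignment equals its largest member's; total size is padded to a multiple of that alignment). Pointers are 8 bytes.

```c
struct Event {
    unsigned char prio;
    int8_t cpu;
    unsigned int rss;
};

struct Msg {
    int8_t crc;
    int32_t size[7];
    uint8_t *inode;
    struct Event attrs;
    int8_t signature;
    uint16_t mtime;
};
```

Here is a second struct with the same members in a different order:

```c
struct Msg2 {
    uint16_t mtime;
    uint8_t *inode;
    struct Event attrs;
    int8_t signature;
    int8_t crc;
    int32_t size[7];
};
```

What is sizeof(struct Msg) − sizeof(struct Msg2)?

Event: prio at 0 (size 1, align 1) → ends 1; cpu at 1 (size 1, align 1) → ends 2; pad 2 to align 4 for rss; rss at 4 (size 4, align 4) → ends 8; total 8 bytes, alignment 4
crc at 0 (size 1, align 1) → ends 1
pad 3 to align 4 for size
size at 4 (size 28, align 4) → ends 32
inode at 32 (size 8, align 8) → ends 40
attrs at 40 (size 8, align 4) → ends 48
signature at 48 (size 1, align 1) → ends 49
pad 1 to align 2 for mtime
mtime at 50 (size 2, align 2) → ends 52
tail pad 4 to reach multiple of 8
total 56 bytes, alignment 8
— Msg2 —
mtime at 0 (size 2, align 2) → ends 2
pad 6 to align 8 for inode
inode at 8 (size 8, align 8) → ends 16
attrs at 16 (size 8, align 4) → ends 24
signature at 24 (size 1, align 1) → ends 25
crc at 25 (size 1, align 1) → ends 26
pad 2 to align 4 for size
size at 28 (size 28, align 4) → ends 56
total 56 bytes, alignment 8
56 − 56 = 0

0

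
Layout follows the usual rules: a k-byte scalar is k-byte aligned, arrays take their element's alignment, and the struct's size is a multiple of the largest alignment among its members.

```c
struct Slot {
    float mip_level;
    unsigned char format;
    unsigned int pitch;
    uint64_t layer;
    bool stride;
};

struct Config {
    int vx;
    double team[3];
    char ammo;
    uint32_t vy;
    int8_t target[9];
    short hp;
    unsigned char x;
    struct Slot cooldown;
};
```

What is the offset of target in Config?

40

Slot: 0..4  mip_level  (4B, 4-aligned); 4..5  format  (1B, 1-aligned); 5..8  -- padding (3B); 8..12  pitch  (4B, 4-aligned); 12..16  -- padding (4B); 16..24  layer  (8B, 8-aligned); 24..25  stride  (1B, 1-aligned); 25..32  -- tail padding (7B); sizeof = 32, alignof = 8
0..4  vx  (4B, 4-aligned)
4..8  -- padding (4B)
8..32  team  (24B, 8-aligned)
32..33  ammo  (1B, 1-aligned)
33..36  -- padding (3B)
36..40  vy  (4B, 4-aligned)
40..49  target  (9B, 1-aligned)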